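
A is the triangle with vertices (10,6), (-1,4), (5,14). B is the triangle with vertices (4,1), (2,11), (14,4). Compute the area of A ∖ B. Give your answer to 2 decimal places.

|A| = 49, |A∩B| = 22.488.
|A ∖ B| = |A| − |A∩B| = 49 − 22.488 = 26.51.

26.51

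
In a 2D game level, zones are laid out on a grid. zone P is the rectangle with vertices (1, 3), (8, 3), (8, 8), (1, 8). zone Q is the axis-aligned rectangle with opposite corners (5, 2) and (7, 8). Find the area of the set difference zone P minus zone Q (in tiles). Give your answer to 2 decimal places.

25.00

|zone P∩zone Q|: x∈[5,7], y∈[3,8] → 2·5 = 10.
|zone P| = 35.
|zone P ∖ zone Q| = |zone P| − |zone P∩zone Q| = 35 − 10 = 25.00.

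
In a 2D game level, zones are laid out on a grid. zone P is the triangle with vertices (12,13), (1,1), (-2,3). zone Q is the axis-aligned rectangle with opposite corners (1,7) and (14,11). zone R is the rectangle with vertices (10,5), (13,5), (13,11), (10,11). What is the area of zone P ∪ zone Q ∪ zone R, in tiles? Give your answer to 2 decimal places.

By inclusion–exclusion:
Individual areas: |zone P| = 29, |zone Q| = 52, |zone R| = 18.
|zone P∩zone Q| = 7.7333.
|zone P∩zone R| = 0.0152.
|zone Q∩zone R|: x∈[10,13], y∈[7,11] → 3·4 = 12.
|zone P∩zone Q∩zone R| = 0.0152.
|zone P ∪ zone Q ∪ zone R| = 99 − 19.7485 + 0.0152 = 79.27.

79.27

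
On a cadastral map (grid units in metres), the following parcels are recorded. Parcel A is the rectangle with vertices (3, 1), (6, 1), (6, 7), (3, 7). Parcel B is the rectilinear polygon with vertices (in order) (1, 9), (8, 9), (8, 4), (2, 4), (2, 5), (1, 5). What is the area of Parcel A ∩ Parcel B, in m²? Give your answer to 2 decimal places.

9.00

The intersection is the polygon with vertices (3,7), (6,7), (6,4), (3,4).
By the shoelace formula its area is 9.00.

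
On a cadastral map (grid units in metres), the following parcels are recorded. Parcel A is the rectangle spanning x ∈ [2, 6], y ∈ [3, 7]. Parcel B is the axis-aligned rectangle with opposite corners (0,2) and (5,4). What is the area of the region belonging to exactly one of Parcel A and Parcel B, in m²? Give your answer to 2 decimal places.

20.00

|Parcel A∩Parcel B|: x∈[2,5], y∈[3,4] → 3·1 = 3.
|Parcel A △ Parcel B| = |Parcel A| + |Parcel B| − 2·|Parcel A∩Parcel B| = 16 + 10 − 6 = 20.00.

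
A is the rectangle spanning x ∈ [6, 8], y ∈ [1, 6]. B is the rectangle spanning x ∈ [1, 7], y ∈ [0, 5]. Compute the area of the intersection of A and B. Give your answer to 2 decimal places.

4.00

|A∩B|: x∈[6,7], y∈[1,5] → 1·4 = 4.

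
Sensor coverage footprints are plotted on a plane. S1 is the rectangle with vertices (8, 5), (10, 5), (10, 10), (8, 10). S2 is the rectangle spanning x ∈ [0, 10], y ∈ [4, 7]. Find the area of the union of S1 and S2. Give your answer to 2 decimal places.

36.00

By inclusion–exclusion:
Individual areas: |S1| = 10, |S2| = 30.
|S1∩S2|: x∈[8,10], y∈[5,7] → 2·2 = 4.
|S1 ∪ S2| = 40 − 4 = 36.00.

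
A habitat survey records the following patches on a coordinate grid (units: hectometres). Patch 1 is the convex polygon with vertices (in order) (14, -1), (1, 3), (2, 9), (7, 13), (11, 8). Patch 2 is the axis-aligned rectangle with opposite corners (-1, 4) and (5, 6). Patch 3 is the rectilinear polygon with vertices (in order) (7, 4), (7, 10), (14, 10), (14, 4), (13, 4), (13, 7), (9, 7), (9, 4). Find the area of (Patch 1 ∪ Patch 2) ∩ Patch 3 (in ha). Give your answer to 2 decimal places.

16.57

The region (Patch 1 ∪ Patch 2) ∩ Patch 3 is the polygon with vertices (11,8), (11.333,7), (9,7), (9,4), (7,4), (7,10), (9.4,10).
By the shoelace formula its area is 16.57.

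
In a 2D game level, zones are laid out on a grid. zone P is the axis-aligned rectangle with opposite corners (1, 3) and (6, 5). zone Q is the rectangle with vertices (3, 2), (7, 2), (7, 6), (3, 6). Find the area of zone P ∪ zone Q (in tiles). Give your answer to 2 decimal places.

20.00

By inclusion–exclusion:
Individual areas: |zone P| = 10, |zone Q| = 16.
|zone P∩zone Q|: x∈[3,6], y∈[3,5] → 3·2 = 6.
|zone P ∪ zone Q| = 26 − 6 = 20.00.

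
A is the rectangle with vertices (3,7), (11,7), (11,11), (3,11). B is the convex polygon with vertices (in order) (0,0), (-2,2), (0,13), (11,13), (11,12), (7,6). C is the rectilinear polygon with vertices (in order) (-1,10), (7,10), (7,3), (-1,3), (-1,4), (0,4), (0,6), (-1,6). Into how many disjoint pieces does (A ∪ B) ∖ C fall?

2

(A ∪ B) ∖ C splits into 2 disjoint pieces (area 45.8182, area 13).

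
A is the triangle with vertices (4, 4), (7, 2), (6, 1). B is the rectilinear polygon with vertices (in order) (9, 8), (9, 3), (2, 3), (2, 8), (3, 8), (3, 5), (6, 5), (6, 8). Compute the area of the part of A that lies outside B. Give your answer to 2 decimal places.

2.08

|A| = 2.5, |A∩B| = 0.4167.
|A ∖ B| = |A| − |A∩B| = 2.5 − 0.4167 = 2.08.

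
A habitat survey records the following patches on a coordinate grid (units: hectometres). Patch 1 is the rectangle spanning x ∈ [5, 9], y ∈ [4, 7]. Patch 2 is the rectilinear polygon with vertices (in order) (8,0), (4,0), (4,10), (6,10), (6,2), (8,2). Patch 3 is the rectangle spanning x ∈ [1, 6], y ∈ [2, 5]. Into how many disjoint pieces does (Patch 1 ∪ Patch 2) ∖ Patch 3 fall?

(Patch 1 ∪ Patch 2) ∖ Patch 3 splits into 2 disjoint pieces (area 19, area 8).

2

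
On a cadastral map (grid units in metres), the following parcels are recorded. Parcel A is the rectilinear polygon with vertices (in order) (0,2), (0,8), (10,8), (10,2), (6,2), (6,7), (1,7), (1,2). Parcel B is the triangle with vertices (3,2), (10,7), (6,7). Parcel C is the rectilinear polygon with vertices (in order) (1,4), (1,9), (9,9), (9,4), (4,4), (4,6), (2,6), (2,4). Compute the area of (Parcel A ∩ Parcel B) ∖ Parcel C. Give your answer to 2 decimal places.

0.36

|Parcel A ∩ Parcel B| = 5.7143.
|(Parcel A ∩ Parcel B) ∩ Parcel C| = 5.3571.
|(Parcel A ∩ Parcel B) ∖ Parcel C| = 5.7143 − 5.3571 = 0.36.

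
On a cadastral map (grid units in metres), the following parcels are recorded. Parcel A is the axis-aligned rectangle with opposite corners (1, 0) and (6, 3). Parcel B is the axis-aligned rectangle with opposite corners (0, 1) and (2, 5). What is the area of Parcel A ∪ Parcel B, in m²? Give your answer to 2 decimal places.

By inclusion–exclusion:
Individual areas: |Parcel A| = 15, |Parcel B| = 8.
|Parcel A∩Parcel B|: x∈[1,2], y∈[1,3] → 1·2 = 2.
|Parcel A ∪ Parcel B| = 23 − 2 = 21.00.

21.00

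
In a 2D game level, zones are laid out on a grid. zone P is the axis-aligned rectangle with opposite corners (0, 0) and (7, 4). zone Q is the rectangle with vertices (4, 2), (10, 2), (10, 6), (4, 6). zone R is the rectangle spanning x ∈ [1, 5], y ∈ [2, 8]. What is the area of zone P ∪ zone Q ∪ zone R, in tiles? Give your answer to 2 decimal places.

By inclusion–exclusion:
Individual areas: |zone P| = 28, |zone Q| = 24, |zone R| = 24.
|zone P∩zone Q|: x∈[4,7], y∈[2,4] → 3·2 = 6.
|zone P∩zone R|: x∈[1,5], y∈[2,4] → 4·2 = 8.
|zone Q∩zone R|: x∈[4,5], y∈[2,6] → 1·4 = 4.
|zone P∩zone Q∩zone R| = 2.
|zone P ∪ zone Q ∪ zone R| = 76 − 18 + 2 = 60.00.

60.00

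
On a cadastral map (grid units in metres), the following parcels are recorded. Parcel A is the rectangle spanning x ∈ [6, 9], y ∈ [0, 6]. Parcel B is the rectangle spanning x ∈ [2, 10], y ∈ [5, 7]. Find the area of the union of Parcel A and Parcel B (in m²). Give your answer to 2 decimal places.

By inclusion–exclusion:
Individual areas: |Parcel A| = 18, |Parcel B| = 16.
|Parcel A∩Parcel B|: x∈[6,9], y∈[5,6] → 3·1 = 3.
|Parcel A ∪ Parcel B| = 34 − 3 = 31.00.

31.00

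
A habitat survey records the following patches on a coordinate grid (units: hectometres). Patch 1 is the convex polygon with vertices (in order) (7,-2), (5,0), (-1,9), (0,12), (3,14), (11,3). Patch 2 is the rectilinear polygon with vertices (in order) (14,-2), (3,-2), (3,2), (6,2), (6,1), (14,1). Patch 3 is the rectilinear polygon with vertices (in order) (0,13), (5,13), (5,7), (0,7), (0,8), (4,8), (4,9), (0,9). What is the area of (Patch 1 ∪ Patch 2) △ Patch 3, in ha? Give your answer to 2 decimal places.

94.46

|Patch 1 ∪ Patch 2| = 116.5667.
|(Patch 1 ∪ Patch 2) ∩ Patch 3| = 24.053.
|(Patch 1 ∪ Patch 2) △ Patch 3| = 116.5667 + 26 − 48.1061 = 94.46.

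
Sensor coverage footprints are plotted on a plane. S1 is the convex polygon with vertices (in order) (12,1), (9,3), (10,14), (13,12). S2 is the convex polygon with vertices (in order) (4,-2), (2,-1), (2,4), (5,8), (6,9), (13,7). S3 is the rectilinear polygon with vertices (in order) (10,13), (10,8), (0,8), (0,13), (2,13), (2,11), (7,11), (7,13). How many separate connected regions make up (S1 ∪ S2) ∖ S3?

(S1 ∪ S2) ∖ S3 is a single connected region.

1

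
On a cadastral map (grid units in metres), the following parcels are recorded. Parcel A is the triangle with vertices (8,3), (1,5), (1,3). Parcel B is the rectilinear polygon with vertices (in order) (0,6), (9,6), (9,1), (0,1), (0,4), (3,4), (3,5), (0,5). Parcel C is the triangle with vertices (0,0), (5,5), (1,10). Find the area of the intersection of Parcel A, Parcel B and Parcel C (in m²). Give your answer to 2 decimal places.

2.79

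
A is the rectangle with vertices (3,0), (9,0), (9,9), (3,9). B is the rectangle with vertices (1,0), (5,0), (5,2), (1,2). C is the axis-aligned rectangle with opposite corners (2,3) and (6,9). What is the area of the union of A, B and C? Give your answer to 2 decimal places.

64.00

By inclusion–exclusion:
Individual areas: |A| = 54, |B| = 8, |C| = 24.
|A∩B|: x∈[3,5], y∈[0,2] → 2·2 = 4.
|A∩C|: x∈[3,6], y∈[3,9] → 3·6 = 18.
|B∩C| = 0 (no overlap).
|A∩B∩C| = 0.
|A ∪ B ∪ C| = 86 − 22 + 0 = 64.00.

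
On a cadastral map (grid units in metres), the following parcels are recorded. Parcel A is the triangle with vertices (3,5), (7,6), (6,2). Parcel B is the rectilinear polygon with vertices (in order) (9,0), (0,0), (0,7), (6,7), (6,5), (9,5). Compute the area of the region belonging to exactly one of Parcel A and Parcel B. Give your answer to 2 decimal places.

51.00

|Parcel A| = 7.5, |Parcel B| = 57, |Parcel A∩Parcel B| = 6.75.
|Parcel A △ Parcel B| = |Parcel A| + |Parcel B| − 2·|Parcel A∩Parcel B| = 7.5 + 57 − 13.5 = 51.00.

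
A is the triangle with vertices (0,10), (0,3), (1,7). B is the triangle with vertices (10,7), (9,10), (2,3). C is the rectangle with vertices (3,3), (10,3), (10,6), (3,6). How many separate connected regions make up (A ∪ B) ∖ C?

(A ∪ B) ∖ C splits into 3 disjoint pieces (area 3.5, area 9.5, area 0.25).

3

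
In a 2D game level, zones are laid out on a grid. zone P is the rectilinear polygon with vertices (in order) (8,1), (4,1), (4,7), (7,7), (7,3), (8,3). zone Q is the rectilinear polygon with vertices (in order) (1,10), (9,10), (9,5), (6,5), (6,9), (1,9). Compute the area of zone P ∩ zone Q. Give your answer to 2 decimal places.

2.00

The intersection is the polygon with vertices (7,7), (7,5), (6,5), (6,7).
By the shoelace formula its area is 2.00.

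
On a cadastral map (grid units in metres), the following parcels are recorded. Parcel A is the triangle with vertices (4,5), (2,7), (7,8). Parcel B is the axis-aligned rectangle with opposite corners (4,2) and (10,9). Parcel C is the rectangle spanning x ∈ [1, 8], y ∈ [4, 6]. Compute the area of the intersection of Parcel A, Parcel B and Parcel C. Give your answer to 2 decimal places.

The intersection is the polygon with vertices (4,5), (4,6), (5,6).
By the shoelace formula its area is 0.50.

0.50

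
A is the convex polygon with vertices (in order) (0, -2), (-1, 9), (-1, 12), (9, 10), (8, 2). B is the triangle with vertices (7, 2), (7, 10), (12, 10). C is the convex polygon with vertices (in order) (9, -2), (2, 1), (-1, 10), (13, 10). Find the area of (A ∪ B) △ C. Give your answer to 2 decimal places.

|A ∪ B| = 109.5.
|(A ∪ B) ∩ C| = 81.3462.
|(A ∪ B) △ C| = 109.5 + 111 − 162.6923 = 57.81.

57.81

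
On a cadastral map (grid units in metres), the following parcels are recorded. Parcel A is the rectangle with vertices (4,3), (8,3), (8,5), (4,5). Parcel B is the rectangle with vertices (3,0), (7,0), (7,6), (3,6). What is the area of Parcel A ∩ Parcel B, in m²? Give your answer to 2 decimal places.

6.00

|Parcel A∩Parcel B|: x∈[4,7], y∈[3,5] → 3·2 = 6.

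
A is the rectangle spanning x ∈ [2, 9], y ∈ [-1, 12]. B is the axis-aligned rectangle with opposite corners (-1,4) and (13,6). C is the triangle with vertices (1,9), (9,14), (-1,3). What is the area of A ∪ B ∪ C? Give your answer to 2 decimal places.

By inclusion–exclusion:
Individual areas: |A| = 91, |B| = 28, |C| = 19.
|A∩B|: x∈[2,9], y∈[4,6] → 7·2 = 14.
|A∩C| = 10.2557.
|B∩C| = 2.303.
|A∩B∩C| = 0.
|A ∪ B ∪ C| = 138 − 26.5587 + 0 = 111.44.

111.44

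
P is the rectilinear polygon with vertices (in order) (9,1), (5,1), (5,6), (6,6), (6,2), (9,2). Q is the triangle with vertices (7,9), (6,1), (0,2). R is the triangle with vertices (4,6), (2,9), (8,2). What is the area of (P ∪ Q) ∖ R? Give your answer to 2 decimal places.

26.52

|P ∪ Q| = 27.5208.
|(P ∪ Q) ∩ R| = 1.0035.
|(P ∪ Q) ∖ R| = 27.5208 − 1.0035 = 26.52.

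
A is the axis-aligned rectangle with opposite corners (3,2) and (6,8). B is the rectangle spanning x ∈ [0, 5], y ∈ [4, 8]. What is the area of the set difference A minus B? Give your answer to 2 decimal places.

|A∩B|: x∈[3,5], y∈[4,8] → 2·4 = 8.
|A| = 18.
|A ∖ B| = |A| − |A∩B| = 18 − 8 = 10.00.

10.00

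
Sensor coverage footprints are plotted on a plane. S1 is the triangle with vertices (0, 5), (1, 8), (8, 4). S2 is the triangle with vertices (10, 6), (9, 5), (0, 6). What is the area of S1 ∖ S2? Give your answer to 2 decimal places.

11.11

|S1| = 12.5, |S1∩S2| = 1.3906.
|S1 ∖ S2| = |S1| − |S1∩S2| = 12.5 − 1.3906 = 11.11.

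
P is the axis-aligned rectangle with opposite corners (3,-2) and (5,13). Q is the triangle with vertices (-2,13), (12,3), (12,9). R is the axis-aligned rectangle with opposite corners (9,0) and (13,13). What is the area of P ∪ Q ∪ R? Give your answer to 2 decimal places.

102.79

By inclusion–exclusion:
Individual areas: |P| = 30, |Q| = 42, |R| = 52.
|P∩Q| = 5.1429.
|P∩R| = 0 (no overlap).
|Q∩R| = 16.0714.
|P∩Q∩R| = 0.
|P ∪ Q ∪ R| = 124 − 21.2143 + 0 = 102.79.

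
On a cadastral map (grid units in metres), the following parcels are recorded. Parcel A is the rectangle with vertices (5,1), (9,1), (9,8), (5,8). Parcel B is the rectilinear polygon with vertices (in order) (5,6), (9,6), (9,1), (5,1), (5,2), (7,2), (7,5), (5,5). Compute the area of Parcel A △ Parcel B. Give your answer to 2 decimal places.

|Parcel A| = 28, |Parcel B| = 14, |Parcel A∩Parcel B| = 14.
|Parcel A △ Parcel B| = |Parcel A| + |Parcel B| − 2·|Parcel A∩Parcel B| = 28 + 14 − 28 = 14.00.

14.00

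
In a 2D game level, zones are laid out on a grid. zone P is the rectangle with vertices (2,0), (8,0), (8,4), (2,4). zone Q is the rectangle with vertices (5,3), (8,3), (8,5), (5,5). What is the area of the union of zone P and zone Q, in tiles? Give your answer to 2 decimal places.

27.00

By inclusion–exclusion:
Individual areas: |zone P| = 24, |zone Q| = 6.
|zone P∩zone Q|: x∈[5,8], y∈[3,4] → 3·1 = 3.
|zone P ∪ zone Q| = 30 − 3 = 27.00.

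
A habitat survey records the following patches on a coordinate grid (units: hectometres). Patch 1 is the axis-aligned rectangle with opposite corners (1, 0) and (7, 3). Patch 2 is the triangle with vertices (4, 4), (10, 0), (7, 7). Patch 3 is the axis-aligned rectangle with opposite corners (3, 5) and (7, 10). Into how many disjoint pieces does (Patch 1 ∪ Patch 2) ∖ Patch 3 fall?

(Patch 1 ∪ Patch 2) ∖ Patch 3 is a single connected region.

1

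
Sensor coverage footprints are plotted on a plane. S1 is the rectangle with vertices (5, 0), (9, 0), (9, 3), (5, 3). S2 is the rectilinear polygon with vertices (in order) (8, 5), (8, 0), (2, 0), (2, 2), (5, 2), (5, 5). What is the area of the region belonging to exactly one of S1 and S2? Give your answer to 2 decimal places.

15.00

|S1| = 12, |S2| = 21, |S1∩S2| = 9.
|S1 △ S2| = |S1| + |S2| − 2·|S1∩S2| = 12 + 21 − 18 = 15.00.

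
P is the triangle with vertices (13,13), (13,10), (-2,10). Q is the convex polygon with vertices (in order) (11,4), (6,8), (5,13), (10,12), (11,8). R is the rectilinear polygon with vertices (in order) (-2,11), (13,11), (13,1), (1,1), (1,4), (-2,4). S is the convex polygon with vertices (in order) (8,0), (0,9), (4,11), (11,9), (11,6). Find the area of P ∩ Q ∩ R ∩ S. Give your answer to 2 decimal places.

0.55

The intersection is the polygon with vertices (5.6,10), (5.485,10.576), (7.5,10).
By the shoelace formula its area is 0.55.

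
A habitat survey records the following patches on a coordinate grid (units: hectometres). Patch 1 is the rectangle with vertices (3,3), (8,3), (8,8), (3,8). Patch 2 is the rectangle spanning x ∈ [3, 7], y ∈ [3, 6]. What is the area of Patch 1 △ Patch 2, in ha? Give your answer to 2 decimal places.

|Patch 1∩Patch 2|: x∈[3,7], y∈[3,6] → 4·3 = 12.
|Patch 1 △ Patch 2| = |Patch 1| + |Patch 2| − 2·|Patch 1∩Patch 2| = 25 + 12 − 24 = 13.00.

13.00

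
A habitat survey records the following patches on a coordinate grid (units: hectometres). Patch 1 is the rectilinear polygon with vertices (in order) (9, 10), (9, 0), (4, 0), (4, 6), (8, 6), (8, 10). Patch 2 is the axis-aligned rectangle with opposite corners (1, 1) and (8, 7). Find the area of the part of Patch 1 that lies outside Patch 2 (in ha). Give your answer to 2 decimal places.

|Patch 1| = 34, |Patch 1∩Patch 2| = 20.
|Patch 1 ∖ Patch 2| = |Patch 1| − |Patch 1∩Patch 2| = 34 − 20 = 14.00.

14.00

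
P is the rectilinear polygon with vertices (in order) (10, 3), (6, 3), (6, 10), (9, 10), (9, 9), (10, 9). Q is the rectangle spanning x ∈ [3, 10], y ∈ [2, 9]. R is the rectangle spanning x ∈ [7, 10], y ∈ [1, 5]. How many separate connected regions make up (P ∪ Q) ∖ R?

1

(P ∪ Q) ∖ R is a single connected region.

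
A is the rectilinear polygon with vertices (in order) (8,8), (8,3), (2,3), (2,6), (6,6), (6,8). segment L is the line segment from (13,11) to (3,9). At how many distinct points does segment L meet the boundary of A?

The segment lies entirely outside A and never meets its boundary.

0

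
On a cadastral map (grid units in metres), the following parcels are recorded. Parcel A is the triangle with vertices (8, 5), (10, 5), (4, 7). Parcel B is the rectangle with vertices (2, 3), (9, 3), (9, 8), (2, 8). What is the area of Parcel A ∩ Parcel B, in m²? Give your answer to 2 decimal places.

The intersection is the polygon with vertices (8,5), (4,7), (9,5.333), (9,5).
By the shoelace formula its area is 1.83.

1.83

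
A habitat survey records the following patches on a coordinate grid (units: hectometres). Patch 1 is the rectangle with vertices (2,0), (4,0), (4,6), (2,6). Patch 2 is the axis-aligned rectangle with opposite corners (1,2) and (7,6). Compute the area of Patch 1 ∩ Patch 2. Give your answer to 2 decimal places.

8.00

|Patch 1∩Patch 2|: x∈[2,4], y∈[2,6] → 2·4 = 8.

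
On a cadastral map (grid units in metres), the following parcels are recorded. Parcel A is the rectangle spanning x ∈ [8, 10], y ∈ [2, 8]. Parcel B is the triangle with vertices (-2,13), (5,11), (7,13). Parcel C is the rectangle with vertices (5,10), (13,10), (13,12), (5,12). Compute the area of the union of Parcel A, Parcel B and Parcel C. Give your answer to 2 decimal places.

36.50

By inclusion–exclusion:
Individual areas: |Parcel A| = 12, |Parcel B| = 9, |Parcel C| = 16.
|Parcel A∩Parcel B| = 0.
|Parcel A∩Parcel C| = 0 (no overlap).
|Parcel B∩Parcel C| = 0.5.
|Parcel A∩Parcel B∩Parcel C| = 0.
|Parcel A ∪ Parcel B ∪ Parcel C| = 37 − 0.5 + 0 = 36.50.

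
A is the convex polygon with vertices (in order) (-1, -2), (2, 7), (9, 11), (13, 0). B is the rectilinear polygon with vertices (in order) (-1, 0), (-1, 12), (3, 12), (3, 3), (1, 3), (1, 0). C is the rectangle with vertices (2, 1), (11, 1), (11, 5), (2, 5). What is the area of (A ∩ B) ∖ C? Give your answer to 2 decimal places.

|A ∩ B| = 9.4524.
|(A ∩ B) ∩ C| = 2.
|(A ∩ B) ∖ C| = 9.4524 − 2 = 7.45.

7.45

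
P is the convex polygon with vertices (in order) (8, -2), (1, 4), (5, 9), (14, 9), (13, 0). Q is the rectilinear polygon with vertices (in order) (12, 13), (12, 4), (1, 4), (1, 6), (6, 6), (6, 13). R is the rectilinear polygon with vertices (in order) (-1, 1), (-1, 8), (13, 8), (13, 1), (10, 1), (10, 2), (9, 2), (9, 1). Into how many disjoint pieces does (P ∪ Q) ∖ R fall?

(P ∪ Q) ∖ R is a single connected region.

1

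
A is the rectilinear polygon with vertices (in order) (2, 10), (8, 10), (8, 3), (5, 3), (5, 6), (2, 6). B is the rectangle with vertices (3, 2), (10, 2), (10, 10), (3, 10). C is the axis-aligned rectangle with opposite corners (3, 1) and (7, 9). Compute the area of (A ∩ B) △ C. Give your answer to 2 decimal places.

|A ∩ B| = 29.
|(A ∩ B) ∩ C| = 18.
|(A ∩ B) △ C| = 29 + 32 − 36 = 25.00.

25.00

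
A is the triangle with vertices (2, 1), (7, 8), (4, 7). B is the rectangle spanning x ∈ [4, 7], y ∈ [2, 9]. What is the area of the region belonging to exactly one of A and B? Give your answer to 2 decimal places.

19.40

|A| = 8, |B| = 21, |A∩B| = 4.8.
|A △ B| = |A| + |B| − 2·|A∩B| = 8 + 21 − 9.6 = 19.40.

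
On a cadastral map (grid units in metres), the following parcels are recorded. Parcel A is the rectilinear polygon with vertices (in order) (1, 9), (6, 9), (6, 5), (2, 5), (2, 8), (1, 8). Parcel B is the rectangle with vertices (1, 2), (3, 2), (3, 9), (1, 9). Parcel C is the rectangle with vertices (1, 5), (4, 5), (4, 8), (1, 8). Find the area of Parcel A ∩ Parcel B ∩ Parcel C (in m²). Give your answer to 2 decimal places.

3.00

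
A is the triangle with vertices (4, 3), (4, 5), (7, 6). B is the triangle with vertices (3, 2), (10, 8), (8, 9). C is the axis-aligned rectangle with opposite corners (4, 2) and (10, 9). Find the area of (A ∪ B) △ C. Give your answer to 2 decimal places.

|A ∪ B| = 10.7.
|(A ∪ B) ∩ C| = 10.4286.
|(A ∪ B) △ C| = 10.7 + 42 − 20.8571 = 31.84.

31.84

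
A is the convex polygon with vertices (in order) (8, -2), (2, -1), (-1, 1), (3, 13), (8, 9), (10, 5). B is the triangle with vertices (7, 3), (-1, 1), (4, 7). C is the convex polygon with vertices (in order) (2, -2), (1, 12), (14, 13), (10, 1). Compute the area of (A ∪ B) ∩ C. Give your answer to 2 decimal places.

84.68

|A ∪ B| = 103.
|(A ∪ B) ∩ C| = 84.68.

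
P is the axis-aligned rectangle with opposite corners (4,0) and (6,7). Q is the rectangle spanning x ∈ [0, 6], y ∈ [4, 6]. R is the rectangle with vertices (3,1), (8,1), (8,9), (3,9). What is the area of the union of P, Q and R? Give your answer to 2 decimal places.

By inclusion–exclusion:
Individual areas: |P| = 14, |Q| = 12, |R| = 40.
|P∩Q|: x∈[4,6], y∈[4,6] → 2·2 = 4.
|P∩R|: x∈[4,6], y∈[1,7] → 2·6 = 12.
|Q∩R|: x∈[3,6], y∈[4,6] → 3·2 = 6.
|P∩Q∩R| = 4.
|P ∪ Q ∪ R| = 66 − 22 + 4 = 48.00.

48.00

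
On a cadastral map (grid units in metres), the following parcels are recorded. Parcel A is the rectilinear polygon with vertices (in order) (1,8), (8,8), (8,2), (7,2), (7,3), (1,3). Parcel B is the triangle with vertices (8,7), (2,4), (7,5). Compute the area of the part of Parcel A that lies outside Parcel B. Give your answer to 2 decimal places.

|Parcel A| = 36, |Parcel A∩Parcel B| = 4.5.
|Parcel A ∖ Parcel B| = |Parcel A| − |Parcel A∩Parcel B| = 36 − 4.5 = 31.50.

31.50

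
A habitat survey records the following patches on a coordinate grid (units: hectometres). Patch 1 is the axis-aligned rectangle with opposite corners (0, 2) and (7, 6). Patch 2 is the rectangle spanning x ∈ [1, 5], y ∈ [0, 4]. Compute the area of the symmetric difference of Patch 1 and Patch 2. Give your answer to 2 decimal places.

28.00

|Patch 1∩Patch 2|: x∈[1,5], y∈[2,4] → 4·2 = 8.
|Patch 1 △ Patch 2| = |Patch 1| + |Patch 2| − 2·|Patch 1∩Patch 2| = 28 + 16 − 16 = 28.00.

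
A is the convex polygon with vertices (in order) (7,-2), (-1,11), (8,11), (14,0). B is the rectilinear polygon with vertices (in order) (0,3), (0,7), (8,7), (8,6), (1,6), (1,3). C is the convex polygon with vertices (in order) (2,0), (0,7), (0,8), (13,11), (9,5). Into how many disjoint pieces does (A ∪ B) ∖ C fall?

(A ∪ B) ∖ C splits into 3 disjoint pieces (area 2.25, area 17.241, area 42.5186).

3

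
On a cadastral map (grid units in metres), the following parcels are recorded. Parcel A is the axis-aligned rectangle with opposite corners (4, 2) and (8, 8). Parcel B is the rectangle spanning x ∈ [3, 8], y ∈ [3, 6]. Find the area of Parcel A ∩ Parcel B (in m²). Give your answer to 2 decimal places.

12.00

|Parcel A∩Parcel B|: x∈[4,8], y∈[3,6] → 4·3 = 12.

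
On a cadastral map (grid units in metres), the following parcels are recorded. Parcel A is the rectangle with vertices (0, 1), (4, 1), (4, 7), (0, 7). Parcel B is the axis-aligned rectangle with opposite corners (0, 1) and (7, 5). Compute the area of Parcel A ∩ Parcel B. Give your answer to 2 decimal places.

16.00

|Parcel A∩Parcel B|: x∈[0,4], y∈[1,5] → 4·4 = 16.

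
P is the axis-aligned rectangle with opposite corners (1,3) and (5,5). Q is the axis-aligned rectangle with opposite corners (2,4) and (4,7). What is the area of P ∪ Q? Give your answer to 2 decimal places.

12.00

By inclusion–exclusion:
Individual areas: |P| = 8, |Q| = 6.
|P∩Q|: x∈[2,4], y∈[4,5] → 2·1 = 2.
|P ∪ Q| = 14 − 2 = 12.00.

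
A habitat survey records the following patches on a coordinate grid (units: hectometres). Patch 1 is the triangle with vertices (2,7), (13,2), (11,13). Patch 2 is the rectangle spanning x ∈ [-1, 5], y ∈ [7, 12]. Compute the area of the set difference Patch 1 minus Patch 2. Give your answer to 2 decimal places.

|Patch 1| = 55.5, |Patch 1∩Patch 2| = 3.
|Patch 1 ∖ Patch 2| = |Patch 1| − |Patch 1∩Patch 2| = 55.5 − 3 = 52.50.

52.50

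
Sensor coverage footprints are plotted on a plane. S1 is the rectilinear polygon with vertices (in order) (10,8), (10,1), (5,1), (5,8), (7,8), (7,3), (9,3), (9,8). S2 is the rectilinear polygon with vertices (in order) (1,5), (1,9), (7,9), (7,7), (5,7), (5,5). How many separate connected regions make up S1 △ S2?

1

S1 △ S2 is a single connected region.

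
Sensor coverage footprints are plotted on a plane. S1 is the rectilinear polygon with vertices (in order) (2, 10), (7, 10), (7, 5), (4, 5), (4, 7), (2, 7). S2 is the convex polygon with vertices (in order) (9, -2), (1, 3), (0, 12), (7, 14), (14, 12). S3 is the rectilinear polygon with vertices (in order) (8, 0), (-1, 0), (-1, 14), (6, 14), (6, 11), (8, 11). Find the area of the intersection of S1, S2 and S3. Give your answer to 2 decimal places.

21.00

The intersection is the polygon with vertices (7,5), (4,5), (4,7), (2,7), (2,10), (7,10).
By the shoelace formula its area is 21.00.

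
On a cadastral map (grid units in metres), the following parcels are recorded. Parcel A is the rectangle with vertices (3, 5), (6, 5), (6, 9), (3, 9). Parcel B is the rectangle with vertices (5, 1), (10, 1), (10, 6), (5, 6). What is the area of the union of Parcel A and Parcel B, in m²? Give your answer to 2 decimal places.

By inclusion–exclusion:
Individual areas: |Parcel A| = 12, |Parcel B| = 25.
|Parcel A∩Parcel B|: x∈[5,6], y∈[5,6] → 1·1 = 1.
|Parcel A ∪ Parcel B| = 37 − 1 = 36.00.

36.00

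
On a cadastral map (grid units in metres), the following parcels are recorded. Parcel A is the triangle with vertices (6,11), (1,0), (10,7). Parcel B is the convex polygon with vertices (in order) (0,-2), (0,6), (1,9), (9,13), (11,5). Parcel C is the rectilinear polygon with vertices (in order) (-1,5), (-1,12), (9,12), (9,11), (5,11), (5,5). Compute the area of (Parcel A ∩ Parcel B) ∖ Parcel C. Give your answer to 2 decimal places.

|Parcel A ∩ Parcel B| = 32.
|(Parcel A ∩ Parcel B) ∩ Parcel C| = 3.2818.
|(Parcel A ∩ Parcel B) ∖ Parcel C| = 32 − 3.2818 = 28.72.

28.72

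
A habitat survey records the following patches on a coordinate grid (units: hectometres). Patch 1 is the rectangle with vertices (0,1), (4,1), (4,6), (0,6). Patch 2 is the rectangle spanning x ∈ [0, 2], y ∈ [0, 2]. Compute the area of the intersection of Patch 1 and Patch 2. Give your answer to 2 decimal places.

2.00

|Patch 1∩Patch 2|: x∈[0,2], y∈[1,2] → 2·1 = 2.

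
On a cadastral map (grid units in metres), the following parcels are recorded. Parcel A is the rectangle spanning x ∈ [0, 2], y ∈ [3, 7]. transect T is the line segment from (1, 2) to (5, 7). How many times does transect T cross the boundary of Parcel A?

2

The segment meets the boundary at (2,3.25), (1.8,3).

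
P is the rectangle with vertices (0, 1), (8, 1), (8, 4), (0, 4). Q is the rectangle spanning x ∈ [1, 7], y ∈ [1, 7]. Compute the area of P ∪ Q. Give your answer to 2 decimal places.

By inclusion–exclusion:
Individual areas: |P| = 24, |Q| = 36.
|P∩Q|: x∈[1,7], y∈[1,4] → 6·3 = 18.
|P ∪ Q| = 60 − 18 = 42.00.

42.00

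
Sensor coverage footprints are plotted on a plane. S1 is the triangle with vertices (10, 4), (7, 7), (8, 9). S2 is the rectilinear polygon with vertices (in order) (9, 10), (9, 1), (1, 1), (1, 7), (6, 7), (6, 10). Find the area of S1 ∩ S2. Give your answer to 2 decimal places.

The intersection is the polygon with vertices (7,7), (8,9), (9,6.5), (9,5).
By the shoelace formula its area is 3.75.

3.75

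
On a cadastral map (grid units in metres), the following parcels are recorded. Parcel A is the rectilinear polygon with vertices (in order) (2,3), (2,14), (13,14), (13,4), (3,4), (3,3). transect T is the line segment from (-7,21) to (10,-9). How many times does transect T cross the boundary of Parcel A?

The segment meets the boundary at (3,3.353), (2,5.118).

2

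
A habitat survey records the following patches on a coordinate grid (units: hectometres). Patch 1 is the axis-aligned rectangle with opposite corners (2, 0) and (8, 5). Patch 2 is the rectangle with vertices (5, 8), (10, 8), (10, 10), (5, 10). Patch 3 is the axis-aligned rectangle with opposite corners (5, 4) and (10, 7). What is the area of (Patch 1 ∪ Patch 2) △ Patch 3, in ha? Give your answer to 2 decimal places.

|Patch 1 ∪ Patch 2| = 40.
|(Patch 1 ∪ Patch 2) ∩ Patch 3| = 3.
|(Patch 1 ∪ Patch 2) △ Patch 3| = 40 + 15 − 6 = 49.00.

49.00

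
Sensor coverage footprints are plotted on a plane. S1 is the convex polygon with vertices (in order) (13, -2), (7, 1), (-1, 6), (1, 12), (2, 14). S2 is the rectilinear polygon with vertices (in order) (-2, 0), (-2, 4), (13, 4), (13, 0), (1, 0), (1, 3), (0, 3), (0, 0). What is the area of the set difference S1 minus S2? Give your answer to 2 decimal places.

|S1| = 72, |S1∩S2| = 19.2.
|S1 ∖ S2| = |S1| − |S1∩S2| = 72 − 19.2 = 52.80.

52.80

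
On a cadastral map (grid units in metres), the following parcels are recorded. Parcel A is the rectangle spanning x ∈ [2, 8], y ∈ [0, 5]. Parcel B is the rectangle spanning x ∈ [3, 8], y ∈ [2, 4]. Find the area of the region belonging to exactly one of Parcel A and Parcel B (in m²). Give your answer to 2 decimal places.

20.00

|Parcel A∩Parcel B|: x∈[3,8], y∈[2,4] → 5·2 = 10.
|Parcel A △ Parcel B| = |Parcel A| + |Parcel B| − 2·|Parcel A∩Parcel B| = 30 + 10 − 20 = 20.00.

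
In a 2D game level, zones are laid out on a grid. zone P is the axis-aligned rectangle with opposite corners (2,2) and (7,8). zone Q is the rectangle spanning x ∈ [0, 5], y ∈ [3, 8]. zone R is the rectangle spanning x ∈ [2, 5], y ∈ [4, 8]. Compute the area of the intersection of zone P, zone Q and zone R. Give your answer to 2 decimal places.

12.00

The intersection is the polygon with vertices (5,4), (2,4), (2,8), (5,8).
By the shoelace formula its area is 12.00.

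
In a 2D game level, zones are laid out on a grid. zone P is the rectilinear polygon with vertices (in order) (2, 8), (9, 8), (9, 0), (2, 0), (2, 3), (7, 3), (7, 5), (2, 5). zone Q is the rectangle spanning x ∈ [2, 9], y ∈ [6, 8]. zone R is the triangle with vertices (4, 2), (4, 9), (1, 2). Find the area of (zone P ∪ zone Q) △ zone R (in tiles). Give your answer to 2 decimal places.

46.07

|zone P ∪ zone Q| = 46.
|(zone P ∪ zone Q) ∩ zone R| = 5.2143.
|(zone P ∪ zone Q) △ zone R| = 46 + 10.5 − 10.4286 = 46.07.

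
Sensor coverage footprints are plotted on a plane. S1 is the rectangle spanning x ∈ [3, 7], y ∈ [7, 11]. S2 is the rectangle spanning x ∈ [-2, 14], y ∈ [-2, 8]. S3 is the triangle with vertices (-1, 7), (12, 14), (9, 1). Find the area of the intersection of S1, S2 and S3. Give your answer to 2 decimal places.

4.00

The intersection is the polygon with vertices (3,7), (3,8), (7,8), (7,7).
By the shoelace formula its area is 4.00.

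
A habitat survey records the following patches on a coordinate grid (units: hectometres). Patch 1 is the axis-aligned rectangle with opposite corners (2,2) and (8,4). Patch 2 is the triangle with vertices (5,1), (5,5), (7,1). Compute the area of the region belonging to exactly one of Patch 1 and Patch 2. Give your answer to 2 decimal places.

12.00

|Patch 1| = 12, |Patch 2| = 4, |Patch 1∩Patch 2| = 2.
|Patch 1 △ Patch 2| = |Patch 1| + |Patch 2| − 2·|Patch 1∩Patch 2| = 12 + 4 − 4 = 12.00.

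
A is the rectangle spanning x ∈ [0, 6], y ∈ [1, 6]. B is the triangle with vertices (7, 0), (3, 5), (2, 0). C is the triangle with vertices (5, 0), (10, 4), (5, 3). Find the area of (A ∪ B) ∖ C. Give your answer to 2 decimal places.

|A ∪ B| = 34.525.
|(A ∪ B) ∩ C| = 2.7494.
|(A ∪ B) ∖ C| = 34.525 − 2.7494 = 31.78.

31.78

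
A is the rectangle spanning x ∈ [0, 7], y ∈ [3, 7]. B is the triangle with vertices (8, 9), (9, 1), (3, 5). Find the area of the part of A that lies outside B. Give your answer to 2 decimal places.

|A| = 28, |A∩B| = 10.5.
|A ∖ B| = |A| − |A∩B| = 28 − 10.5 = 17.50.

17.50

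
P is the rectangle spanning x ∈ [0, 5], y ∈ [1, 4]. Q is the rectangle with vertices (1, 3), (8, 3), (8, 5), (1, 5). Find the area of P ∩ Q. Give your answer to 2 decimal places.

4.00

|P∩Q|: x∈[1,5], y∈[3,4] → 4·1 = 4.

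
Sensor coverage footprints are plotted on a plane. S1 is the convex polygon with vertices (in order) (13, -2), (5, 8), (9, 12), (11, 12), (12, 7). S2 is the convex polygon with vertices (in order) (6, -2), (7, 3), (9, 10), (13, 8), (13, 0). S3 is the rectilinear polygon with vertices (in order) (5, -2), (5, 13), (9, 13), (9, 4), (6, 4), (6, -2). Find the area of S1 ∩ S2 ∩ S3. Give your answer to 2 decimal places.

4.76

The intersection is the polygon with vertices (9,10), (9,4), (8.2,4), (7.526,4.842).
By the shoelace formula its area is 4.76.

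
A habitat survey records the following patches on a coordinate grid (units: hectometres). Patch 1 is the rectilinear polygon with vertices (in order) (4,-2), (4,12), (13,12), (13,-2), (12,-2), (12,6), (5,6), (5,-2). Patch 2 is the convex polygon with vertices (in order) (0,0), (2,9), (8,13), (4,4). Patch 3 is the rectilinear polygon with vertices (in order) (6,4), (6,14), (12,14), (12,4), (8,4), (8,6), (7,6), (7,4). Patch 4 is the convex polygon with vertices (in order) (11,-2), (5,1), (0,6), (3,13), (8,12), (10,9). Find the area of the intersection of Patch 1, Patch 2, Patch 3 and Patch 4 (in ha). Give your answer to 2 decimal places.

The intersection is the polygon with vertices (7.556,12), (6,8.5), (6,11.667), (6.5,12).
By the shoelace formula its area is 2.64.

2.64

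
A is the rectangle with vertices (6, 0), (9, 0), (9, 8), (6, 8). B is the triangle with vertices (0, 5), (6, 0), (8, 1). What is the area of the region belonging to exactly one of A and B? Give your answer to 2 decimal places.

|A| = 24, |B| = 8, |A∩B| = 2.
|A △ B| = |A| + |B| − 2·|A∩B| = 24 + 8 − 4 = 28.00.

28.00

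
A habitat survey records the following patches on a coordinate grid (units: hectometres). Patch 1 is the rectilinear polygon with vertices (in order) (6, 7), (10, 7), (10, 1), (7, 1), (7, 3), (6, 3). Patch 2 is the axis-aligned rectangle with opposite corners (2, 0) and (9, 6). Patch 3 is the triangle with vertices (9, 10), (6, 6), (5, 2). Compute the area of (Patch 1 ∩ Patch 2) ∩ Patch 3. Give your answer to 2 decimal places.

1.00

The region (Patch 1 ∩ Patch 2) ∩ Patch 3 is the polygon with vertices (6,6), (7,6), (6,4).
By the shoelace formula its area is 1.00.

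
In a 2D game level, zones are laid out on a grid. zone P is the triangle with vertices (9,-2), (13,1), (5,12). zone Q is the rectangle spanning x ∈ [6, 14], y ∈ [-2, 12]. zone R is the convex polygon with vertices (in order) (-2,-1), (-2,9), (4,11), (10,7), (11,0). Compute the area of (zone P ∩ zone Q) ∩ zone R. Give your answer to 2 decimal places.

23.97

The region (zone P ∩ zone Q) ∩ zone R is the polygon with vertices (6,8.5), (6,9.667), (7.353,8.765), (10.333,4.667), (11,0), (8.484,-0.194).
By the shoelace formula its area is 23.97.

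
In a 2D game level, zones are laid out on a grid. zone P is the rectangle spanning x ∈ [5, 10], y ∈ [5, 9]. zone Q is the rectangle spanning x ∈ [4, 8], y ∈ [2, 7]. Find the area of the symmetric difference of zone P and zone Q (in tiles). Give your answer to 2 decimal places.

28.00

|zone P∩zone Q|: x∈[5,8], y∈[5,7] → 3·2 = 6.
|zone P △ zone Q| = |zone P| + |zone Q| − 2·|zone P∩zone Q| = 20 + 20 − 12 = 28.00.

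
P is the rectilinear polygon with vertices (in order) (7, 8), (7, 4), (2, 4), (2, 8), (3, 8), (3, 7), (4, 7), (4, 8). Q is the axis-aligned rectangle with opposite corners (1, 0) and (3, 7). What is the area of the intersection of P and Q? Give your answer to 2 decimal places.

3.00

The intersection is the polygon with vertices (2,4), (2,7), (3,7), (3,4).
By the shoelace formula its area is 3.00.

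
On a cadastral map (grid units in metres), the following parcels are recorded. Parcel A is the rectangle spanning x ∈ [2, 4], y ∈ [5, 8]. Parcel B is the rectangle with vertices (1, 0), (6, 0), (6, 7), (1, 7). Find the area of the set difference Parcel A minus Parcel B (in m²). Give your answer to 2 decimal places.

|Parcel A∩Parcel B|: x∈[2,4], y∈[5,7] → 2·2 = 4.
|Parcel A| = 6.
|Parcel A ∖ Parcel B| = |Parcel A| − |Parcel A∩Parcel B| = 6 − 4 = 2.00.

2.00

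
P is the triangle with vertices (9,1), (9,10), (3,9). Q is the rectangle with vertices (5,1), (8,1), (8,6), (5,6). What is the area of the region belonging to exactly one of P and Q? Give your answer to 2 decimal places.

|P| = 27, |Q| = 15, |P∩Q| = 5.0417.
|P △ Q| = |P| + |Q| − 2·|P∩Q| = 27 + 15 − 10.0833 = 31.92.

31.92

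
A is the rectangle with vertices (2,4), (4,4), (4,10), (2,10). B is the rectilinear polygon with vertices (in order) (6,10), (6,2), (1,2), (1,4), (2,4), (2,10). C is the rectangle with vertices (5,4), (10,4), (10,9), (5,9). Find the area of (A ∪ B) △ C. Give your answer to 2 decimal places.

49.00

|A ∪ B| = 34.
|(A ∪ B) ∩ C| = 5.
|(A ∪ B) △ C| = 34 + 25 − 10 = 49.00.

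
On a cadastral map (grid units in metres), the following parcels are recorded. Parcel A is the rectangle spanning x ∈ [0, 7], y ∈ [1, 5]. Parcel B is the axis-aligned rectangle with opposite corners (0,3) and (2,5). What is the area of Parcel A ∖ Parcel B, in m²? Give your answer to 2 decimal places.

|Parcel A∩Parcel B|: x∈[0,2], y∈[3,5] → 2·2 = 4.
|Parcel A| = 28.
|Parcel A ∖ Parcel B| = |Parcel A| − |Parcel A∩Parcel B| = 28 − 4 = 24.00.

24.00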